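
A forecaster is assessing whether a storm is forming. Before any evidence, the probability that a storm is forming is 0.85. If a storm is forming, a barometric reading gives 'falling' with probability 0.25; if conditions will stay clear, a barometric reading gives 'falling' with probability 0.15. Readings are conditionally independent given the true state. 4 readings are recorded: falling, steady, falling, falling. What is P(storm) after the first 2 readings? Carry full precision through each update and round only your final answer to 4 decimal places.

0.8929

Apply Bayes' rule sequentially, carrying P(storm) forward.
After 'falling': P(storm) = 0.25·0.8500 / (0.25·0.8500 + 0.15·0.1500) ≈ 0.9043
After 'steady': P(storm) = 0.75·0.9043 / (0.75·0.9043 + 0.85·0.0957) ≈ 0.8929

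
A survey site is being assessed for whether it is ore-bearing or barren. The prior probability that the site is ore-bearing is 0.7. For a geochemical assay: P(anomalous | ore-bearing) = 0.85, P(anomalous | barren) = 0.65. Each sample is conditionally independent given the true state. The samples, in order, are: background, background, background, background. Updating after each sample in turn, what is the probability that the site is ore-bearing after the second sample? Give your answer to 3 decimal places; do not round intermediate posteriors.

Each posterior becomes the prior for the next update.
After 'background': P(ore) = 0.15·0.7000 / (0.15·0.7000 + 0.35·0.3000) ≈ 0.5000
After 'background': P(ore) = 0.15·0.5000 / (0.15·0.5000 + 0.35·0.5000) ≈ 0.3000

0.300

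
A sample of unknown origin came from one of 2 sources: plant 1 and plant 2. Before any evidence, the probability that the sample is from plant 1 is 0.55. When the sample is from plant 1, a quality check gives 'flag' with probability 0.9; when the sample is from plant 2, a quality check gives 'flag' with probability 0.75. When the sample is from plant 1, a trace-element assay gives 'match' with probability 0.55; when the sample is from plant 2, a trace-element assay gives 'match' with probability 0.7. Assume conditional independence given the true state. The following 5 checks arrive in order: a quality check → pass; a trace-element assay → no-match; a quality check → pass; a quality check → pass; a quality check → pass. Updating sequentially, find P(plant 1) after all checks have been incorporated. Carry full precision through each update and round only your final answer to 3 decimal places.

After a quality check='pass': P(plant 1) = 0.1·0.5500 / (0.1·0.5500 + 0.25·0.4500) ≈ 0.3284
After a trace-element assay='no-match': P(plant 1) = 0.45·0.3284 / (0.45·0.3284 + 0.3·0.6716) ≈ 0.4231
After a quality check='pass': P(plant 1) = 0.1·0.4231 / (0.1·0.4231 + 0.25·0.5769) ≈ 0.2268
After a quality check='pass': P(plant 1) = 0.1·0.2268 / (0.1·0.2268 + 0.25·0.7732) ≈ 0.1050
After a quality check='pass': P(plant 1) = 0.1·0.1050 / (0.1·0.1050 + 0.25·0.8950) ≈ 0.0448

0.045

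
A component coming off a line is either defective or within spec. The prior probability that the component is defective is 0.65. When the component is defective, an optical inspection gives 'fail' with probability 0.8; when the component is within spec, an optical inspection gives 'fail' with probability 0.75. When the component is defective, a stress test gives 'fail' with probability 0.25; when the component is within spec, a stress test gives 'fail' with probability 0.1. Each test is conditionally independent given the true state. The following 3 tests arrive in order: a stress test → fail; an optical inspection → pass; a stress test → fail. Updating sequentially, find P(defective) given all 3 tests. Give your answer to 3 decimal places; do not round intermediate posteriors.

0.903

After a stress test='fail': P(defective) = 0.25·0.6500 / (0.25·0.6500 + 0.1·0.3500) ≈ 0.8228
After an optical inspection='pass': P(defective) = 0.2·0.8228 / (0.2·0.8228 + 0.25·0.1772) ≈ 0.7879
After a stress test='fail': P(defective) = 0.25·0.7879 / (0.25·0.7879 + 0.1·0.2121) ≈ 0.9028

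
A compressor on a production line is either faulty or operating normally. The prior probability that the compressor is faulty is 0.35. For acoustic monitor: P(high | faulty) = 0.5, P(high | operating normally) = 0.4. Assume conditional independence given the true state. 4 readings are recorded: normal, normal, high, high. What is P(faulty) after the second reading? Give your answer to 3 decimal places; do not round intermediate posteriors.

0.272

After 'normal': P(faulty) = 0.5·0.3500 / (0.5·0.3500 + 0.6·0.6500) ≈ 0.3097
After 'normal': P(faulty) = 0.5·0.3097 / (0.5·0.3097 + 0.6·0.6903) ≈ 0.2722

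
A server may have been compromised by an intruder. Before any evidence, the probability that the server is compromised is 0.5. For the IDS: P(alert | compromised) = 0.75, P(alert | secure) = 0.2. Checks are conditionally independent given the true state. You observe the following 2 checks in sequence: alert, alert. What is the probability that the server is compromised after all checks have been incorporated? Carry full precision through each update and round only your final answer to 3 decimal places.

After 'alert': P(compromised) = 0.75·0.5000 / (0.75·0.5000 + 0.2·0.5000) ≈ 0.7895
After 'alert': P(compromised) = 0.75·0.7895 / (0.75·0.7895 + 0.2·0.2105) ≈ 0.9336

0.934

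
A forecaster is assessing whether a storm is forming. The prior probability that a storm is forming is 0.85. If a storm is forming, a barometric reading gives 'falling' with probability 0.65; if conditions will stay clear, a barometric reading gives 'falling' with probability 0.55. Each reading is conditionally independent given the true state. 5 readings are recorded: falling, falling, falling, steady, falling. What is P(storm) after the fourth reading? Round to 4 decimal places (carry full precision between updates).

Apply Bayes' rule sequentially, carrying P(storm) forward.
After 'falling': P(storm) = 0.65·0.8500 / (0.65·0.8500 + 0.55·0.1500) ≈ 0.8701
After 'falling': P(storm) = 0.65·0.8701 / (0.65·0.8701 + 0.55·0.1299) ≈ 0.8878
After 'falling': P(storm) = 0.65·0.8878 / (0.65·0.8878 + 0.55·0.1122) ≈ 0.9034
After 'steady': P(storm) = 0.35·0.9034 / (0.35·0.9034 + 0.45·0.0966) ≈ 0.8792

0.8792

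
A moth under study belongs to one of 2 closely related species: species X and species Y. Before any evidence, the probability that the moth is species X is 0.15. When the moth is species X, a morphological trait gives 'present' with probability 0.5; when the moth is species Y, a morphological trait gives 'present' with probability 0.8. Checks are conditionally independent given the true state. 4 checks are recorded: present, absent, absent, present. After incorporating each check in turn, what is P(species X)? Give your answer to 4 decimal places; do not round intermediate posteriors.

Each posterior becomes the prior for the next update.
After 'present': P(species X) = 0.5·0.1500 / (0.5·0.1500 + 0.8·0.8500) ≈ 0.0993
After 'absent': P(species X) = 0.5·0.0993 / (0.5·0.0993 + 0.2·0.9007) ≈ 0.2161
After 'absent': P(species X) = 0.5·0.2161 / (0.5·0.2161 + 0.2·0.7839) ≈ 0.4081
After 'present': P(species X) = 0.5·0.4081 / (0.5·0.4081 + 0.8·0.5919) ≈ 0.3011

0.3011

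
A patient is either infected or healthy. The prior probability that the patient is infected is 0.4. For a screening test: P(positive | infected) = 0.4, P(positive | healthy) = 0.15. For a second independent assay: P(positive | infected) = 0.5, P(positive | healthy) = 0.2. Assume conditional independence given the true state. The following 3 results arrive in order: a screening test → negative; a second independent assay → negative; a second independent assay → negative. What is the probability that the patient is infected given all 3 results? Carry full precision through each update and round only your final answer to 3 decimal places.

After a screening test='negative': P(infected) = 0.6·0.4000 / (0.6·0.4000 + 0.85·0.6000) ≈ 0.3200
After a second independent assay='negative': P(infected) = 0.5·0.3200 / (0.5·0.3200 + 0.8·0.6800) ≈ 0.2273
After a second independent assay='negative': P(infected) = 0.5·0.2273 / (0.5·0.2273 + 0.8·0.7727) ≈ 0.1553

0.155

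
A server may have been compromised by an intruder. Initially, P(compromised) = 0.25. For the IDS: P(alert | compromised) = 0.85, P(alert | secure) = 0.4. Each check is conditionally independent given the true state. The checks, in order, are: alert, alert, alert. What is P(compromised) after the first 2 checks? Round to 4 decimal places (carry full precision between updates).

After 'alert': P(compromised) = 0.85·0.2500 / (0.85·0.2500 + 0.4·0.7500) ≈ 0.4146
After 'alert': P(compromised) = 0.85·0.4146 / (0.85·0.4146 + 0.4·0.5854) ≈ 0.6008

0.6008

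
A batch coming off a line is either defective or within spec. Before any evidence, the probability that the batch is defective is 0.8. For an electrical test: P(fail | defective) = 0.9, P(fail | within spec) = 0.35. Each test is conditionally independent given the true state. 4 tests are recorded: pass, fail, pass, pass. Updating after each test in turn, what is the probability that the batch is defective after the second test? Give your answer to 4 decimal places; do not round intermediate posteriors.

0.6128

Apply Bayes' rule sequentially, carrying P(defective) forward.
After 'pass': P(defective) = 0.1·0.8000 / (0.1·0.8000 + 0.65·0.2000) ≈ 0.3810
After 'fail': P(defective) = 0.9·0.3810 / (0.9·0.3810 + 0.35·0.6190) ≈ 0.6128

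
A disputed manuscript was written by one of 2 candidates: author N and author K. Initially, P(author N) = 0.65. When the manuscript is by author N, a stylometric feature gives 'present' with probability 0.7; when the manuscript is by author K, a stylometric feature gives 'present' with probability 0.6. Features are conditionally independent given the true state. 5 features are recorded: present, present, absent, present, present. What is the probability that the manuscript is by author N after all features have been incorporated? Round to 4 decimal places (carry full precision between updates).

0.7207

After 'present': P(author N) = 0.7·0.6500 / (0.7·0.6500 + 0.6·0.3500) ≈ 0.6842
After 'present': P(author N) = 0.7·0.6842 / (0.7·0.6842 + 0.6·0.3158) ≈ 0.7165
After 'absent': P(author N) = 0.3·0.7165 / (0.3·0.7165 + 0.4·0.2835) ≈ 0.6547
After 'present': P(author N) = 0.7·0.6547 / (0.7·0.6547 + 0.6·0.3453) ≈ 0.6886
After 'present': P(author N) = 0.7·0.6886 / (0.7·0.6886 + 0.6·0.3114) ≈ 0.7207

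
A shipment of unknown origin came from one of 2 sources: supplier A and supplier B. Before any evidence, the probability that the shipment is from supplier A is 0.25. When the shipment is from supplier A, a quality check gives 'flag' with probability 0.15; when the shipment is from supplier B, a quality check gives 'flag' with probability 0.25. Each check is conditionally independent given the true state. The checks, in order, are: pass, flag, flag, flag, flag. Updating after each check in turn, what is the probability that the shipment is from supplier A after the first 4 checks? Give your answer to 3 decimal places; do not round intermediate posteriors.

Each posterior becomes the prior for the next update.
After 'pass': P(supplier A) = 0.85·0.2500 / (0.85·0.2500 + 0.75·0.7500) ≈ 0.2742
After 'flag': P(supplier A) = 0.15·0.2742 / (0.15·0.2742 + 0.25·0.7258) ≈ 0.1848
After 'flag': P(supplier A) = 0.15·0.1848 / (0.15·0.1848 + 0.25·0.8152) ≈ 0.1197
After 'flag': P(supplier A) = 0.15·0.1197 / (0.15·0.1197 + 0.25·0.8803) ≈ 0.0754

0.075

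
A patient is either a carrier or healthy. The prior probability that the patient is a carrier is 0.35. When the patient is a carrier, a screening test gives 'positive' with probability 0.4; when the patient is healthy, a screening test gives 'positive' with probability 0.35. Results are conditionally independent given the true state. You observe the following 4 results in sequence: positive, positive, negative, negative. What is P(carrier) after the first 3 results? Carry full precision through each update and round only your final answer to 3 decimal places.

0.394

Each posterior becomes the prior for the next update.
After 'positive': P(carrier) = 0.4·0.3500 / (0.4·0.3500 + 0.35·0.6500) ≈ 0.3810
After 'positive': P(carrier) = 0.4·0.3810 / (0.4·0.3810 + 0.35·0.6190) ≈ 0.4129
After 'negative': P(carrier) = 0.6·0.4129 / (0.6·0.4129 + 0.65·0.5871) ≈ 0.3936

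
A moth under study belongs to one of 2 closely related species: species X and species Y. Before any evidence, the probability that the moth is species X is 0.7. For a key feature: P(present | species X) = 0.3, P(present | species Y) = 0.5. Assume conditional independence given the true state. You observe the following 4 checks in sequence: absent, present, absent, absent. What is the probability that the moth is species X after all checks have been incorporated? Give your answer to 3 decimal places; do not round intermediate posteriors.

After 'absent': P(species X) = 0.7·0.7000 / (0.7·0.7000 + 0.5·0.3000) ≈ 0.7656
After 'present': P(species X) = 0.3·0.7656 / (0.3·0.7656 + 0.5·0.2344) ≈ 0.6622
After 'absent': P(species X) = 0.7·0.6622 / (0.7·0.6622 + 0.5·0.3378) ≈ 0.7329
After 'absent': P(species X) = 0.7·0.7329 / (0.7·0.7329 + 0.5·0.2671) ≈ 0.7935

0.793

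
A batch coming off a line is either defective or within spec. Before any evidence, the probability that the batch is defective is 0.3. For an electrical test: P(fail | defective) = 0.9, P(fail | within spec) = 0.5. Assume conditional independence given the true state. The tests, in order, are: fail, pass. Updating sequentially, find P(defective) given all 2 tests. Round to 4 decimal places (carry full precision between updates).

0.1337

After 'fail': P(defective) = 0.9·0.3000 / (0.9·0.3000 + 0.5·0.7000) ≈ 0.4355
After 'pass': P(defective) = 0.1·0.4355 / (0.1·0.4355 + 0.5·0.5645) ≈ 0.1337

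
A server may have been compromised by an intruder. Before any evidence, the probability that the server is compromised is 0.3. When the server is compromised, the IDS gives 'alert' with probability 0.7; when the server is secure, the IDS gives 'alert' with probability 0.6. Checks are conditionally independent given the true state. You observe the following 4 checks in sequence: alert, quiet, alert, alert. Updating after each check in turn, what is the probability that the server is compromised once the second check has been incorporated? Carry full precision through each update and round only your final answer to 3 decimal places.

Each posterior becomes the prior for the next update.
After 'alert': P(compromised) = 0.7·0.3000 / (0.7·0.3000 + 0.6·0.7000) ≈ 0.3333
After 'quiet': P(compromised) = 0.3·0.3333 / (0.3·0.3333 + 0.4·0.6667) ≈ 0.2727

0.273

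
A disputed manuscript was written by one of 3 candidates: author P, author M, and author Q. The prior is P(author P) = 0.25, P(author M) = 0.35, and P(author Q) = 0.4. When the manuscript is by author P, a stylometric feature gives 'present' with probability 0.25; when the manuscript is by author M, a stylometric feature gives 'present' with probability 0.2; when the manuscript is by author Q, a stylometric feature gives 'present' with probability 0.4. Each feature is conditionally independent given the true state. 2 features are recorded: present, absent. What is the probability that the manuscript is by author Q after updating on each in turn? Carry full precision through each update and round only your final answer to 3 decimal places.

After 'present': normaliser = 0.25·0.2500 + 0.2·0.3500 + 0.4·0.4000; P(author P) ≈ 0.2137, P(author M) ≈ 0.2393, P(author Q) ≈ 0.5470
After 'absent': normaliser = 0.75·0.2137 + 0.8·0.2393 + 0.6·0.5470; P(author P) ≈ 0.2357, P(author M) ≈ 0.2816, P(author Q) ≈ 0.4827

0.483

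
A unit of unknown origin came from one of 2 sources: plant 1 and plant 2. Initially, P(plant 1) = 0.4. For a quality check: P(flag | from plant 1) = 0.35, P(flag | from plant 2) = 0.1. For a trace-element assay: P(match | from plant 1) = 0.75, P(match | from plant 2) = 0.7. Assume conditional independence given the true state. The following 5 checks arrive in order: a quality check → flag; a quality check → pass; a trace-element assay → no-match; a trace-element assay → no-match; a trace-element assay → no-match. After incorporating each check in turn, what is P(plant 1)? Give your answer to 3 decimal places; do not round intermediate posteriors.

Apply Bayes' rule sequentially, carrying P(plant 1) forward.
After a quality check='flag': P(plant 1) = 0.35·0.4000 / (0.35·0.4000 + 0.1·0.6000) ≈ 0.7000
After a quality check='pass': P(plant 1) = 0.65·0.7000 / (0.65·0.7000 + 0.9·0.3000) ≈ 0.6276
After a trace-element assay='no-match': P(plant 1) = 0.25·0.6276 / (0.25·0.6276 + 0.3·0.3724) ≈ 0.5841
After a trace-element assay='no-match': P(plant 1) = 0.25·0.5841 / (0.25·0.5841 + 0.3·0.4159) ≈ 0.5392
After a trace-element assay='no-match': P(plant 1) = 0.25·0.5392 / (0.25·0.5392 + 0.3·0.4608) ≈ 0.4937

0.494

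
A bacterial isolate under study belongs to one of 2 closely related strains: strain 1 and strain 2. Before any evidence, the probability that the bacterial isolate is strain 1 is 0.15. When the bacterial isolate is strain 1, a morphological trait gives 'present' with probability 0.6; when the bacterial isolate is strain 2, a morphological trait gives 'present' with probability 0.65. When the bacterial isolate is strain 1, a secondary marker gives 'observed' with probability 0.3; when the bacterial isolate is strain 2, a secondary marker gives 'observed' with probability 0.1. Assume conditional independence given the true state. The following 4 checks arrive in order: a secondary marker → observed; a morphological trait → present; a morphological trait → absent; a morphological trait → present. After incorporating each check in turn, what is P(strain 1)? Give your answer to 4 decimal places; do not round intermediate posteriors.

0.3402

Each posterior becomes the prior for the next update.
After a secondary marker='observed': P(strain 1) = 0.3·0.1500 / (0.3·0.1500 + 0.1·0.8500) ≈ 0.3462
After a morphological trait='present': P(strain 1) = 0.6·0.3462 / (0.6·0.3462 + 0.65·0.6538) ≈ 0.3283
After a morphological trait='absent': P(strain 1) = 0.4·0.3283 / (0.4·0.3283 + 0.35·0.6717) ≈ 0.3584
After a morphological trait='present': P(strain 1) = 0.6·0.3584 / (0.6·0.3584 + 0.65·0.6416) ≈ 0.3402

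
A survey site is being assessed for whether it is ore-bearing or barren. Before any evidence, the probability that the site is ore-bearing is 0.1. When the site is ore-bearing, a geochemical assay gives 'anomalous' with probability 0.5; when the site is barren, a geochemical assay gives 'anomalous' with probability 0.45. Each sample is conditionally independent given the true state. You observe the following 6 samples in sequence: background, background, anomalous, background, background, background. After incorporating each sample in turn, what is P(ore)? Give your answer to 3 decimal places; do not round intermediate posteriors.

0.071

Each posterior becomes the prior for the next update.
After 'background': P(ore) = 0.5·0.1000 / (0.5·0.1000 + 0.55·0.9000) ≈ 0.0917
After 'background': P(ore) = 0.5·0.0917 / (0.5·0.0917 + 0.55·0.9083) ≈ 0.0841
After 'anomalous': P(ore) = 0.5·0.0841 / (0.5·0.0841 + 0.45·0.9159) ≈ 0.0926
After 'background': P(ore) = 0.5·0.0926 / (0.5·0.0926 + 0.55·0.9074) ≈ 0.0849
After 'background': P(ore) = 0.5·0.0849 / (0.5·0.0849 + 0.55·0.9151) ≈ 0.0778
After 'background': P(ore) = 0.5·0.0778 / (0.5·0.0778 + 0.55·0.9222) ≈ 0.0712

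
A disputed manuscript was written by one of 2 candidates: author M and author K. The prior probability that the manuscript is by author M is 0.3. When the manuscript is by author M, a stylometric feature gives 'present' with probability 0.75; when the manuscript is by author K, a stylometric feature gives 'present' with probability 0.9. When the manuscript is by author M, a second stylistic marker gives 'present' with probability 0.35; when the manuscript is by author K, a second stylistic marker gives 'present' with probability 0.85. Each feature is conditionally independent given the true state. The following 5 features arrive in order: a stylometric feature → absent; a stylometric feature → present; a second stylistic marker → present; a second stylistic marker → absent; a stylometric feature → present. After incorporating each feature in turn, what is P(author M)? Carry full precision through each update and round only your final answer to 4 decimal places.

0.5704

Apply Bayes' rule sequentially, carrying P(author M) forward.
After a stylometric feature='absent': P(author M) = 0.25·0.3000 / (0.25·0.3000 + 0.1·0.7000) ≈ 0.5172
After a stylometric feature='present': P(author M) = 0.75·0.5172 / (0.75·0.5172 + 0.9·0.4828) ≈ 0.4717
After a second stylistic marker='present': P(author M) = 0.35·0.4717 / (0.35·0.4717 + 0.85·0.5283) ≈ 0.2688
After a second stylistic marker='absent': P(author M) = 0.65·0.2688 / (0.65·0.2688 + 0.15·0.7312) ≈ 0.6144
After a stylometric feature='present': P(author M) = 0.75·0.6144 / (0.75·0.6144 + 0.9·0.3856) ≈ 0.5704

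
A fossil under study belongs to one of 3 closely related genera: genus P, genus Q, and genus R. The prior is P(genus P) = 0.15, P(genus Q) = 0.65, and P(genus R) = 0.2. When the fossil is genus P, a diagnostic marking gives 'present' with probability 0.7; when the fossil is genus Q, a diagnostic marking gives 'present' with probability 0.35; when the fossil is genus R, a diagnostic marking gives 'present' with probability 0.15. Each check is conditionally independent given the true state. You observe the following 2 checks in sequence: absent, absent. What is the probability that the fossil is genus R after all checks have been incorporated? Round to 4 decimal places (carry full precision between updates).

0.3340

After 'absent': normaliser = 0.3·0.1500 + 0.65·0.6500 + 0.85·0.2000; P(genus P) ≈ 0.0706, P(genus Q) ≈ 0.6627, P(genus R) ≈ 0.2667
After 'absent': normaliser = 0.3·0.0706 + 0.65·0.6627 + 0.85·0.2667; P(genus P) ≈ 0.0312, P(genus Q) ≈ 0.6348, P(genus R) ≈ 0.3340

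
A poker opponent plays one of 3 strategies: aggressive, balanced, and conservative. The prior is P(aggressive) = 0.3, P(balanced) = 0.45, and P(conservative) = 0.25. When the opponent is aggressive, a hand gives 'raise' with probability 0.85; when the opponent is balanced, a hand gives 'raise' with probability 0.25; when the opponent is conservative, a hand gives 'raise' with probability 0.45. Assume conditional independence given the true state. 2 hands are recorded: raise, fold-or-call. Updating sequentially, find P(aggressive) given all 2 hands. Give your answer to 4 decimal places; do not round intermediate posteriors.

0.2073

After 'raise': normaliser = 0.85·0.3000 + 0.25·0.4500 + 0.45·0.2500; P(aggressive) ≈ 0.5312, P(balanced) ≈ 0.2344, P(conservative) ≈ 0.2344
After 'fold-or-call': normaliser = 0.15·0.5312 + 0.75·0.2344 + 0.55·0.2344; P(aggressive) ≈ 0.2073, P(balanced) ≈ 0.4573, P(conservative) ≈ 0.3354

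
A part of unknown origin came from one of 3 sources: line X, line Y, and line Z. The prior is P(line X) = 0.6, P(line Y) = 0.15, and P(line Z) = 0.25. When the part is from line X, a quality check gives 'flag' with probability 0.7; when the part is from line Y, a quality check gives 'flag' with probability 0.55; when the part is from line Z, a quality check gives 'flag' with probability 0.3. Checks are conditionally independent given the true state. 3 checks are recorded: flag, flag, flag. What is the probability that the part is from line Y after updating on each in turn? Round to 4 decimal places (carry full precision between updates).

After 'flag': normaliser = 0.7·0.6000 + 0.55·0.1500 + 0.3·0.2500; P(line X) ≈ 0.7273, P(line Y) ≈ 0.1429, P(line Z) ≈ 0.1299
After 'flag': normaliser = 0.7·0.7273 + 0.55·0.1429 + 0.3·0.1299; P(line X) ≈ 0.8124, P(line Y) ≈ 0.1254, P(line Z) ≈ 0.0622
After 'flag': normaliser = 0.7·0.8124 + 0.55·0.1254 + 0.3·0.0622; P(line X) ≈ 0.8665, P(line Y) ≈ 0.1051, P(line Z) ≈ 0.0284

0.1051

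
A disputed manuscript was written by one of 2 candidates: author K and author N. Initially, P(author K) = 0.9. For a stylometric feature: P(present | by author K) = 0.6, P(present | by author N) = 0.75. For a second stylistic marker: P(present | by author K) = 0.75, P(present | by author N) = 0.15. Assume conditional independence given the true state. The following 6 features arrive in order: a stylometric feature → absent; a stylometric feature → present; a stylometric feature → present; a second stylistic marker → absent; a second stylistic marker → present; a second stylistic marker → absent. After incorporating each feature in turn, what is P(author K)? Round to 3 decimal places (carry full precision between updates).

After a stylometric feature='absent': P(author K) = 0.4·0.9000 / (0.4·0.9000 + 0.25·0.1000) ≈ 0.9351
After a stylometric feature='present': P(author K) = 0.6·0.9351 / (0.6·0.9351 + 0.75·0.0649) ≈ 0.9201
After a stylometric feature='present': P(author K) = 0.6·0.9201 / (0.6·0.9201 + 0.75·0.0799) ≈ 0.9021
After a second stylistic marker='absent': P(author K) = 0.25·0.9021 / (0.25·0.9021 + 0.85·0.0979) ≈ 0.7305
After a second stylistic marker='present': P(author K) = 0.75·0.7305 / (0.75·0.7305 + 0.15·0.2695) ≈ 0.9313
After a second stylistic marker='absent': P(author K) = 0.25·0.9313 / (0.25·0.9313 + 0.85·0.0687) ≈ 0.7994

0.799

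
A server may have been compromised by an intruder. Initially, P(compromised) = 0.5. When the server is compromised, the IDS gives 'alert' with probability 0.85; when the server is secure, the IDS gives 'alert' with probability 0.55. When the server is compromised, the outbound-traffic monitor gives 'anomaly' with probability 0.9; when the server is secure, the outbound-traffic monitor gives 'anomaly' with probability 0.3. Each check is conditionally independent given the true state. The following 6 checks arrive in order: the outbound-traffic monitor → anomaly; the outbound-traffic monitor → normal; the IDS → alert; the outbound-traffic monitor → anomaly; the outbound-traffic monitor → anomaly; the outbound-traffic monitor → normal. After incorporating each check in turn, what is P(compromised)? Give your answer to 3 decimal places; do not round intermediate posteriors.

0.460

After the outbound-traffic monitor='anomaly': P(compromised) = 0.9·0.5000 / (0.9·0.5000 + 0.3·0.5000) ≈ 0.7500
After the outbound-traffic monitor='normal': P(compromised) = 0.1·0.7500 / (0.1·0.7500 + 0.7·0.2500) ≈ 0.3000
After the IDS='alert': P(compromised) = 0.85·0.3000 / (0.85·0.3000 + 0.55·0.7000) ≈ 0.3984
After the outbound-traffic monitor='anomaly': P(compromised) = 0.9·0.3984 / (0.9·0.3984 + 0.3·0.6016) ≈ 0.6652
After the outbound-traffic monitor='anomaly': P(compromised) = 0.9·0.6652 / (0.9·0.6652 + 0.3·0.3348) ≈ 0.8563
After the outbound-traffic monitor='normal': P(compromised) = 0.1·0.8563 / (0.1·0.8563 + 0.7·0.1437) ≈ 0.4599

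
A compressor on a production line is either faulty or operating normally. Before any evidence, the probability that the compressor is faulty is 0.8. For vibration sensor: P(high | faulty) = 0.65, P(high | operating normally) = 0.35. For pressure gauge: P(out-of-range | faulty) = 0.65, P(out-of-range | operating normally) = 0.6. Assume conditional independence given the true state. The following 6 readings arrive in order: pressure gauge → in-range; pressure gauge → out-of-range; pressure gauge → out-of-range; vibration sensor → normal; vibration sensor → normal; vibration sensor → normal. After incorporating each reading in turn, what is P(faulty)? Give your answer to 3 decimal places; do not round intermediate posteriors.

0.391

After pressure gauge='in-range': P(faulty) = 0.35·0.8000 / (0.35·0.8000 + 0.4·0.2000) ≈ 0.7778
After pressure gauge='out-of-range': P(faulty) = 0.65·0.7778 / (0.65·0.7778 + 0.6·0.2222) ≈ 0.7913
After pressure gauge='out-of-range': P(faulty) = 0.65·0.7913 / (0.65·0.7913 + 0.6·0.2087) ≈ 0.8042
After vibration sensor='normal': P(faulty) = 0.35·0.8042 / (0.35·0.8042 + 0.65·0.1958) ≈ 0.6886
After vibration sensor='normal': P(faulty) = 0.35·0.6886 / (0.35·0.6886 + 0.65·0.3114) ≈ 0.5436
After vibration sensor='normal': P(faulty) = 0.35·0.5436 / (0.35·0.5436 + 0.65·0.4564) ≈ 0.3907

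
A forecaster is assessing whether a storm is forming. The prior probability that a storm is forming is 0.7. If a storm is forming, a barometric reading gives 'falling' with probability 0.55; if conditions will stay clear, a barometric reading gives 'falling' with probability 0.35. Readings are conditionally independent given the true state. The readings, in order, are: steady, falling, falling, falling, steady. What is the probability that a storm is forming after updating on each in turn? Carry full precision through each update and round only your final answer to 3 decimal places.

0.813

After 'steady': P(storm) = 0.45·0.7000 / (0.45·0.7000 + 0.65·0.3000) ≈ 0.6176
After 'falling': P(storm) = 0.55·0.6176 / (0.55·0.6176 + 0.35·0.3824) ≈ 0.7174
After 'falling': P(storm) = 0.55·0.7174 / (0.55·0.7174 + 0.35·0.2826) ≈ 0.7996
After 'falling': P(storm) = 0.55·0.7996 / (0.55·0.7996 + 0.35·0.2004) ≈ 0.8624
After 'steady': P(storm) = 0.45·0.8624 / (0.45·0.8624 + 0.65·0.1376) ≈ 0.8127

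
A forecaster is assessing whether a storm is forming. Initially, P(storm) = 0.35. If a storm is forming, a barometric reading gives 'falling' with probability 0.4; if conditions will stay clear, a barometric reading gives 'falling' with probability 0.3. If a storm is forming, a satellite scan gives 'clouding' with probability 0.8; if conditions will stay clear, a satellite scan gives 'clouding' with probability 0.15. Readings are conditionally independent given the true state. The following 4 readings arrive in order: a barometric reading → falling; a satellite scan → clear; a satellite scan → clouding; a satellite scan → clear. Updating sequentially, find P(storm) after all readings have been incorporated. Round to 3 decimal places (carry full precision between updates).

Apply Bayes' rule sequentially, carrying P(storm) forward.
After a barometric reading='falling': P(storm) = 0.4·0.3500 / (0.4·0.3500 + 0.3·0.6500) ≈ 0.4179
After a satellite scan='clear': P(storm) = 0.2·0.4179 / (0.2·0.4179 + 0.85·0.5821) ≈ 0.1445
After a satellite scan='clouding': P(storm) = 0.8·0.1445 / (0.8·0.1445 + 0.15·0.8555) ≈ 0.4739
After a satellite scan='clear': P(storm) = 0.2·0.4739 / (0.2·0.4739 + 0.85·0.5261) ≈ 0.1749

0.175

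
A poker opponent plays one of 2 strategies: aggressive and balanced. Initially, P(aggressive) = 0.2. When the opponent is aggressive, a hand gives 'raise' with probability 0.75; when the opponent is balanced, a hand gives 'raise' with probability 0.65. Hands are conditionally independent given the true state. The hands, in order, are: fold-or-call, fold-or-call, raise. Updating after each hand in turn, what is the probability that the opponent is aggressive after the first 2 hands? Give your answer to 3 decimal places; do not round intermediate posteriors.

Each posterior becomes the prior for the next update.
After 'fold-or-call': P(aggressive) = 0.25·0.2000 / (0.25·0.2000 + 0.35·0.8000) ≈ 0.1515
After 'fold-or-call': P(aggressive) = 0.25·0.1515 / (0.25·0.1515 + 0.35·0.8485) ≈ 0.1131

0.113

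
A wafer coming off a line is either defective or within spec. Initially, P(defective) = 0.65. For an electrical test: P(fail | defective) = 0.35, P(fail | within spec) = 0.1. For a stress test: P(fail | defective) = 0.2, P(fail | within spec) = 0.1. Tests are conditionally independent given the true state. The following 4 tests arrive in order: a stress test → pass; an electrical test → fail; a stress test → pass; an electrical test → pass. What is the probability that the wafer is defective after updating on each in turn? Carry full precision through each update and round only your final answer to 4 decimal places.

After a stress test='pass': P(defective) = 0.8·0.6500 / (0.8·0.6500 + 0.9·0.3500) ≈ 0.6228
After an electrical test='fail': P(defective) = 0.35·0.6228 / (0.35·0.6228 + 0.1·0.3772) ≈ 0.8525
After a stress test='pass': P(defective) = 0.8·0.8525 / (0.8·0.8525 + 0.9·0.1475) ≈ 0.8370
After an electrical test='pass': P(defective) = 0.65·0.8370 / (0.65·0.8370 + 0.9·0.1630) ≈ 0.7876

0.7876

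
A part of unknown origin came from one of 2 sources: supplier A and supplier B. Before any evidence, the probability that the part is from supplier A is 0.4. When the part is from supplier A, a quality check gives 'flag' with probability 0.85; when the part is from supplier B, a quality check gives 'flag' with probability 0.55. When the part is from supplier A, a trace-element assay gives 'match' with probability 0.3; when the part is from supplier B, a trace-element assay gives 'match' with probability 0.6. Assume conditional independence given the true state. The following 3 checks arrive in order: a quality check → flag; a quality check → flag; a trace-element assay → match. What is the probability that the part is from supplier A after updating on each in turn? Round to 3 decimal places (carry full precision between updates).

After a quality check='flag': P(supplier A) = 0.85·0.4000 / (0.85·0.4000 + 0.55·0.6000) ≈ 0.5075
After a quality check='flag': P(supplier A) = 0.85·0.5075 / (0.85·0.5075 + 0.55·0.4925) ≈ 0.6142
After a trace-element assay='match': P(supplier A) = 0.3·0.6142 / (0.3·0.6142 + 0.6·0.3858) ≈ 0.4433

0.443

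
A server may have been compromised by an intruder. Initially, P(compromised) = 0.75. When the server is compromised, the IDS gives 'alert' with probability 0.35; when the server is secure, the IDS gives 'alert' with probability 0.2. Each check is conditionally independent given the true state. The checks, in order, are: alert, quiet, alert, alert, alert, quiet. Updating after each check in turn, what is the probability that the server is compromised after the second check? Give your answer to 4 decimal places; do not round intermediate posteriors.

0.8101

After 'alert': P(compromised) = 0.35·0.7500 / (0.35·0.7500 + 0.2·0.2500) ≈ 0.8400
After 'quiet': P(compromised) = 0.65·0.8400 / (0.65·0.8400 + 0.8·0.1600) ≈ 0.8101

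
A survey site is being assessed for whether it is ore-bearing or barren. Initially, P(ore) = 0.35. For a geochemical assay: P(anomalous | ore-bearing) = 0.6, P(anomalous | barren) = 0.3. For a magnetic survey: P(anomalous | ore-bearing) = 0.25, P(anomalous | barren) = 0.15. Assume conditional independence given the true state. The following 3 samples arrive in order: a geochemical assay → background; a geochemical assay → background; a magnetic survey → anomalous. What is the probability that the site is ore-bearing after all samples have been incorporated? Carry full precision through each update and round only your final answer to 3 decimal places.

0.227

After a geochemical assay='background': P(ore) = 0.4·0.3500 / (0.4·0.3500 + 0.7·0.6500) ≈ 0.2353
After a geochemical assay='background': P(ore) = 0.4·0.2353 / (0.4·0.2353 + 0.7·0.7647) ≈ 0.1495
After a magnetic survey='anomalous': P(ore) = 0.25·0.1495 / (0.25·0.1495 + 0.15·0.8505) ≈ 0.2266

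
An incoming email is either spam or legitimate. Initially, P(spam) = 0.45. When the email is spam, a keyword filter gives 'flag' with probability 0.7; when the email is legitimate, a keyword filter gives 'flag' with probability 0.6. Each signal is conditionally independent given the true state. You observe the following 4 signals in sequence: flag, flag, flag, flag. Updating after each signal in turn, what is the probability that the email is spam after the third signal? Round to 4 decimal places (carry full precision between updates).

After 'flag': P(spam) = 0.7·0.4500 / (0.7·0.4500 + 0.6·0.5500) ≈ 0.4884
After 'flag': P(spam) = 0.7·0.4884 / (0.7·0.4884 + 0.6·0.5116) ≈ 0.5269
After 'flag': P(spam) = 0.7·0.5269 / (0.7·0.5269 + 0.6·0.4731) ≈ 0.5651

0.5651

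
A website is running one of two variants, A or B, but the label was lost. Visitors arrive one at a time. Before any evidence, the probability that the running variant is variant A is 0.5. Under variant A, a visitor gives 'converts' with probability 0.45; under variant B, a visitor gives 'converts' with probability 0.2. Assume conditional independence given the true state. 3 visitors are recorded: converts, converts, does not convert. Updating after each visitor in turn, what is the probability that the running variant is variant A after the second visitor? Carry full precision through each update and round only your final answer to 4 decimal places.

0.8351

After 'converts': P(A) = 0.45·0.5000 / (0.45·0.5000 + 0.2·0.5000) ≈ 0.6923
After 'converts': P(A) = 0.45·0.6923 / (0.45·0.6923 + 0.2·0.3077) ≈ 0.8351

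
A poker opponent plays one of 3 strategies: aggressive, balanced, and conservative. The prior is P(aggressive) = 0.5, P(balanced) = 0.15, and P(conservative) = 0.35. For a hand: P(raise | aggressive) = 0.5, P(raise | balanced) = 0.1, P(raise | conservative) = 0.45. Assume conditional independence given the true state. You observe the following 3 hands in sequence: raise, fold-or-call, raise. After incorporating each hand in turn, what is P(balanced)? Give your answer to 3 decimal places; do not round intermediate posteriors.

Each posterior becomes the prior for the next update.
After 'raise': normaliser = 0.5·0.5000 + 0.1·0.1500 + 0.45·0.3500; P(aggressive) ≈ 0.5917, P(balanced) ≈ 0.0355, P(conservative) ≈ 0.3728
After 'fold-or-call': normaliser = 0.5·0.5917 + 0.9·0.0355 + 0.55·0.3728; P(aggressive) ≈ 0.5552, P(balanced) ≈ 0.0600, P(conservative) ≈ 0.3848
After 'raise': normaliser = 0.5·0.5552 + 0.1·0.0600 + 0.45·0.3848; P(aggressive) ≈ 0.6078, P(balanced) ≈ 0.0131, P(conservative) ≈ 0.3791

0.013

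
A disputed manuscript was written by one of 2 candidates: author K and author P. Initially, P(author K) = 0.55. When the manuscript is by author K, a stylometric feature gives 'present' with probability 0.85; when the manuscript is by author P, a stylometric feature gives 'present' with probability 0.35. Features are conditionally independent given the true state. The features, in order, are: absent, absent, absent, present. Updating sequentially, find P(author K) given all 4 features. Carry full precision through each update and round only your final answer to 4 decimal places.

After 'absent': P(author K) = 0.15·0.5500 / (0.15·0.5500 + 0.65·0.4500) ≈ 0.2200
After 'absent': P(author K) = 0.15·0.2200 / (0.15·0.2200 + 0.65·0.7800) ≈ 0.0611
After 'absent': P(author K) = 0.15·0.0611 / (0.15·0.0611 + 0.65·0.9389) ≈ 0.0148
After 'present': P(author K) = 0.85·0.0148 / (0.85·0.0148 + 0.35·0.9852) ≈ 0.0352

0.0352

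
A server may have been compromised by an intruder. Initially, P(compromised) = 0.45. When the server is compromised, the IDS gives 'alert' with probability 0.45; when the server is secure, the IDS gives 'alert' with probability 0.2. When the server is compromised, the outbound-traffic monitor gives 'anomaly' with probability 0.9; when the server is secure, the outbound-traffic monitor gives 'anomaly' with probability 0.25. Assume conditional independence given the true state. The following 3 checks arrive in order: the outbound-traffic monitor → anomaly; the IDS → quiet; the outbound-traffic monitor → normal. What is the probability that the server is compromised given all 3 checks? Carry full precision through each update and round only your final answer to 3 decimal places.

0.213

Each posterior becomes the prior for the next update.
After the outbound-traffic monitor='anomaly': P(compromised) = 0.9·0.4500 / (0.9·0.4500 + 0.25·0.5500) ≈ 0.7465
After the IDS='quiet': P(compromised) = 0.55·0.7465 / (0.55·0.7465 + 0.8·0.2535) ≈ 0.6694
After the outbound-traffic monitor='normal': P(compromised) = 0.1·0.6694 / (0.1·0.6694 + 0.75·0.3306) ≈ 0.2126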